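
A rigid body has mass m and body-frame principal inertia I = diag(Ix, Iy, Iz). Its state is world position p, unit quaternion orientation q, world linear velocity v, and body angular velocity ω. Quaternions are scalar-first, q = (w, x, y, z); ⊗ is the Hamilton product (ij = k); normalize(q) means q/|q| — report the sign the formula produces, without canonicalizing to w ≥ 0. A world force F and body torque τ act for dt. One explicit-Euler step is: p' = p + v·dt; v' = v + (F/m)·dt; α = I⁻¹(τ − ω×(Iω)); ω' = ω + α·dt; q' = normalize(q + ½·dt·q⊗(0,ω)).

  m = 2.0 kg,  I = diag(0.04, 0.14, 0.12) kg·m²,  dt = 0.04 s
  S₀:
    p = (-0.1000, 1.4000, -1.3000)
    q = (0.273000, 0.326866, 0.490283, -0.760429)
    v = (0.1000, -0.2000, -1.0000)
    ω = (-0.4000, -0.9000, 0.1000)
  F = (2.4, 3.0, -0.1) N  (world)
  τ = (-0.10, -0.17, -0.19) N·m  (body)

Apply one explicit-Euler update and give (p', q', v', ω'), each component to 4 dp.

precession coupling ω×(Iω) = (0.0018, 0.0032, 0.0360)
(τ − ω×Iω)/I = (-2.5450, -1.2371, -1.8833)
ω + α·dt = (-0.5018, -0.9495, 0.0247)
2q̇ = q⊗(0,ω) = (0.6480440, -0.7445578, 0.0257850, -0.0707662)
q' = normalize(q + ½dt·q⊗(0,ω)) = (0.2859, 0.3119, 0.4907, -0.7617)
a = F/m = (1.2000, 1.5000, -0.0500)
p + v·dt = (-0.0960, 1.3920, -1.3400)
v' = v + a·dt = (0.1480, -0.1400, -1.0020)

p' = (-0.0960, 1.3920, -1.3400)
q' = (0.2859, 0.3119, 0.4907, -0.7617)
v' = (0.1480, -0.1400, -1.0020)
ω' = (-0.5018, -0.9495, 0.0247)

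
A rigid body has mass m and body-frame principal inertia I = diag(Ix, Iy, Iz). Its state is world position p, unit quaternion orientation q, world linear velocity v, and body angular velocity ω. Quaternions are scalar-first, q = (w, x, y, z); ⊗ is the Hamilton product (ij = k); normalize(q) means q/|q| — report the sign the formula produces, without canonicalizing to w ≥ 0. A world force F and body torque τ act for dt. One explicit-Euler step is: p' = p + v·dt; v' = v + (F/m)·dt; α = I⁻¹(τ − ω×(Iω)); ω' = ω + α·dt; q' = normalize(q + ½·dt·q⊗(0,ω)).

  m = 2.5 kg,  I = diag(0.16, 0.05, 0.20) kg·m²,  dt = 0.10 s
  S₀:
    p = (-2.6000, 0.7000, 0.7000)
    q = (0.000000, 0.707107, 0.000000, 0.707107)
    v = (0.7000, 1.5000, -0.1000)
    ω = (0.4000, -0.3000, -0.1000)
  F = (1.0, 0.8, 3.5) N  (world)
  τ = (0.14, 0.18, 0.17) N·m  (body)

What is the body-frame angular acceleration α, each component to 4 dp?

gyro term ω×Iω = (0.0045, 0.0016, 0.0132)
α = I⁻¹(τ − ω×Iω) = (0.8469, 3.5680, 0.7840)

α = (0.8469, 3.5680, 0.7840)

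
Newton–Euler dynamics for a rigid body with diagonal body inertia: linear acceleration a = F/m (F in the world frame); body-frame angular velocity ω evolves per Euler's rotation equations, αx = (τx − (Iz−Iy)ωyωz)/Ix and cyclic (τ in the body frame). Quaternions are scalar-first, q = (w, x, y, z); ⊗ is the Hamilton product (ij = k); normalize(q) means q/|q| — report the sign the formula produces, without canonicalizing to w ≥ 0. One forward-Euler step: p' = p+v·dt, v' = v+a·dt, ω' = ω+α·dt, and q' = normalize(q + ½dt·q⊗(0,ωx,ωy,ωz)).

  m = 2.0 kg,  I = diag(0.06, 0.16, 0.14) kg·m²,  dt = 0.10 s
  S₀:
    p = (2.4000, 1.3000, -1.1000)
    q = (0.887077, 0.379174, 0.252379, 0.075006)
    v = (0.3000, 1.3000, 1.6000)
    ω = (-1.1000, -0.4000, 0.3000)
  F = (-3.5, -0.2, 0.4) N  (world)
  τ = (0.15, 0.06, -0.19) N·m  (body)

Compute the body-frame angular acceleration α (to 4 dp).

ω×(Iω) gyroscopic = (0.0024, 0.0264, 0.0440)
(τ − ω×Iω)/I = (2.4600, 0.2100, -1.6714)

α = (2.4600, 0.2100, -1.6714)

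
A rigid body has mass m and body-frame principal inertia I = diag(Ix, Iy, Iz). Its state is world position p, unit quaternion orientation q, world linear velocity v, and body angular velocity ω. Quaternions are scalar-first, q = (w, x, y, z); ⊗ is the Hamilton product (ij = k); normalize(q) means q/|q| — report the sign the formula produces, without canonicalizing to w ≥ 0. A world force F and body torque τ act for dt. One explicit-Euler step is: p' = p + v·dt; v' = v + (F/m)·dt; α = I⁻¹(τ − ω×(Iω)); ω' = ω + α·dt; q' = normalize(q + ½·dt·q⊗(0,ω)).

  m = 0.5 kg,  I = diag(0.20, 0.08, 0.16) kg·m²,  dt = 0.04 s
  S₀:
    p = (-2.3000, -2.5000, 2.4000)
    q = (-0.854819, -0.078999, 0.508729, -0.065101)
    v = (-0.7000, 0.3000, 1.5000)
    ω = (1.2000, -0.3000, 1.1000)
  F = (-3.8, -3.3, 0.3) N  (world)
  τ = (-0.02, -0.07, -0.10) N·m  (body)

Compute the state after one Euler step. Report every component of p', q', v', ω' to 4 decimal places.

p' = p + v·dt = (-2.3280, -2.4880, 2.4600)
new velocity v' = (-1.0040, 0.0360, 1.5240)
precession coupling ω×(Iω) = (-0.0264, 0.0528, 0.0432)
(τ − ω×Iω)/I = (0.0320, -1.5350, -0.8950)
ω' = ω + α·dt = (1.2013, -0.3614, 1.0642)
2q̇ = q⊗(0,ω) = (0.3190286, -0.4857112, 0.2652234, -1.5270760)
q + ½dt·q⊗(0,ω), renormalized = (-0.8480, -0.0887, 0.5138, -0.0956)

p' = (-2.3280, -2.4880, 2.4600)
q' = (-0.8480, -0.0887, 0.5138, -0.0956)
v' = (-1.0040, 0.0360, 1.5240)
ω' = (1.2013, -0.3614, 1.0642)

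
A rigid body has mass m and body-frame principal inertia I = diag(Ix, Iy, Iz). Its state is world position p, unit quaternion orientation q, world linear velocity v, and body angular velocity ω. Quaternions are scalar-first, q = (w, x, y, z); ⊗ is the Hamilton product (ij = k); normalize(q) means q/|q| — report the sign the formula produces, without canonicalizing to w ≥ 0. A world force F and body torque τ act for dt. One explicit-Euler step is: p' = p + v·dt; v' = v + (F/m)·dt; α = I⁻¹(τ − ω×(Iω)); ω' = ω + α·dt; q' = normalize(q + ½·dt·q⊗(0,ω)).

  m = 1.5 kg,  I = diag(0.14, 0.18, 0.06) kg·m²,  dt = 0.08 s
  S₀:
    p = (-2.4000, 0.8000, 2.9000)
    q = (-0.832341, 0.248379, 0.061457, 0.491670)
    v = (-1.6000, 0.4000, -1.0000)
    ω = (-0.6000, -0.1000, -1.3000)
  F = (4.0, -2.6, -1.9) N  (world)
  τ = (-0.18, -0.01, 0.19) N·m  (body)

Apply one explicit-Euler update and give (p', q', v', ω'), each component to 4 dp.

a = (2.6667, -1.7333, -1.2667)
new position p' = (-2.5280, 0.8320, 2.8200)
v + (F/m)dt = (-1.3867, 0.2613, -1.1013)
gyro term ω×Iω = (-0.0156, 0.0624, 0.0024)
α = I⁻¹(τ − ω×Iω) = (-1.1743, -0.4022, 3.1267)
ω + α·dt = (-0.6939, -0.1322, -1.0499)
2q̇ = q⊗(0,ω) = (0.7943441, 0.4686775, 0.1111248, 1.0940796)
q' = normalize(q + ½dt·q⊗(0,ω)) = (-0.7993, 0.2667, 0.0658, 0.5346)

p' = (-2.5280, 0.8320, 2.8200)
q' = (-0.7993, 0.2667, 0.0658, 0.5346)
v' = (-1.3867, 0.2613, -1.1013)
ω' = (-0.6939, -0.1322, -1.0499)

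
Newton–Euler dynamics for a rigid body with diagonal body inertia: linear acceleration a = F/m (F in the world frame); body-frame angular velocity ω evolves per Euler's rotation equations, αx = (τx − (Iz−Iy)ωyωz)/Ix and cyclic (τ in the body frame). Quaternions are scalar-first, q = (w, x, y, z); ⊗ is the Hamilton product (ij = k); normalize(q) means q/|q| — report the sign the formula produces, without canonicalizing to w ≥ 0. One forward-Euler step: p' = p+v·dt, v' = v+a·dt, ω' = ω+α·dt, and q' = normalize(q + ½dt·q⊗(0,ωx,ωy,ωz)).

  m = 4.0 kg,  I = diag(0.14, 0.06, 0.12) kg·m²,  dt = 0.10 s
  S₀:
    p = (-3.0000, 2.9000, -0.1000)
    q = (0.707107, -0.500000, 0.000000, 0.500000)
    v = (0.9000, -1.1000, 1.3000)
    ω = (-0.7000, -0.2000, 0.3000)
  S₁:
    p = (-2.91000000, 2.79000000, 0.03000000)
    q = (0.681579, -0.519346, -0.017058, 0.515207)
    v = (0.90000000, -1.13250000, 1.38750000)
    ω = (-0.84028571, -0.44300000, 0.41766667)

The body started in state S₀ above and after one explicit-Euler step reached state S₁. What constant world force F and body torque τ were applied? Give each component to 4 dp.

rate change Δω = (-0.14028571, -0.24300000, 0.11766667)
precession coupling = (-0.0036, -0.0042, -0.0112)
I·α + gyro = (-0.2000, -0.1500, 0.1300)
v₁ − v₀ = (0.00000000, -0.03250000, 0.08750000)
m·(v₁−v₀)/dt = (0.0000, -1.3000, 3.5000)

F = (0.0000, -1.3000, 3.5000)
τ = (-0.2000, -0.1500, 0.1300)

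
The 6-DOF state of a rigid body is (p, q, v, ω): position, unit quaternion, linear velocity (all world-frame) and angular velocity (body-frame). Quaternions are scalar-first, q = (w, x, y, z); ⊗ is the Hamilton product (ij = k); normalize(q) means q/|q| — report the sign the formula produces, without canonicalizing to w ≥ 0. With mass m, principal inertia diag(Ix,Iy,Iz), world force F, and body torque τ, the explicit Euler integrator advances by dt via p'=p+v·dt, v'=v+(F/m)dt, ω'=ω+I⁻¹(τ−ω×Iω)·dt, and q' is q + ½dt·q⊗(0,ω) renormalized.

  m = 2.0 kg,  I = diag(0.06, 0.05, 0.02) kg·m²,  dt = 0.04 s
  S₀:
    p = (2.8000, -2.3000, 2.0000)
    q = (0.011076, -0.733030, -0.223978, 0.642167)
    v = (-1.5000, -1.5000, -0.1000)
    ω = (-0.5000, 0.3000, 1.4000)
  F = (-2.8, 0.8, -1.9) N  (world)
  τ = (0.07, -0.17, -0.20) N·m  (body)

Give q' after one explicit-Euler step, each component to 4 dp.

Hamilton product q⊗(0,ω) = (-1.1983554, -0.5117573, 0.7084813, -0.3163916)
updated quaternion q' = (-0.0129, -0.7429, -0.2097, 0.6355)

q' = (-0.0129, -0.7429, -0.2097, 0.6355)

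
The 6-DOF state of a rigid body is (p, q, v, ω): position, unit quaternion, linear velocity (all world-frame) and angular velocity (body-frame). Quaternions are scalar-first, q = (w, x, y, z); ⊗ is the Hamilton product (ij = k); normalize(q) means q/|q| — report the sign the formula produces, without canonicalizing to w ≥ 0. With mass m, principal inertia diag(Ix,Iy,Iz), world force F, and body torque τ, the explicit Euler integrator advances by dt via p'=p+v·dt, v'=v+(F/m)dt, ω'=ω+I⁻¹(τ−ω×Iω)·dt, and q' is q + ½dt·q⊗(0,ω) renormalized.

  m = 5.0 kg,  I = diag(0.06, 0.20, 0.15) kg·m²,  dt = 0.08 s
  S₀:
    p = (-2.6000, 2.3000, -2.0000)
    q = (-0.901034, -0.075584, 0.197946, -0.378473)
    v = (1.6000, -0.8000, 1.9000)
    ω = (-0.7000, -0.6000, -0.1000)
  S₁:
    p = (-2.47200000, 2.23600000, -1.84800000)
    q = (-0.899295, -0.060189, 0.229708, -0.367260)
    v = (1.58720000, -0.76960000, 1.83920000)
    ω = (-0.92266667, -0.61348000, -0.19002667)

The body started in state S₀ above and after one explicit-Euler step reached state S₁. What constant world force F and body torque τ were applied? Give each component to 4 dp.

rate change Δω = (-0.22266667, -0.01348000, -0.09002667)
ω₀×(Iω₀) = (-0.0030, -0.0063, 0.0588)
I·α + gyro = (-0.1700, -0.0400, -0.1100)
velocity change Δv = (-0.01280000, 0.03040000, -0.06080000)
F = m·Δv/dt = (-0.8000, 1.9000, -3.8000)

F = (-0.8000, 1.9000, -3.8000)
τ = (-0.1700, -0.0400, -0.1100)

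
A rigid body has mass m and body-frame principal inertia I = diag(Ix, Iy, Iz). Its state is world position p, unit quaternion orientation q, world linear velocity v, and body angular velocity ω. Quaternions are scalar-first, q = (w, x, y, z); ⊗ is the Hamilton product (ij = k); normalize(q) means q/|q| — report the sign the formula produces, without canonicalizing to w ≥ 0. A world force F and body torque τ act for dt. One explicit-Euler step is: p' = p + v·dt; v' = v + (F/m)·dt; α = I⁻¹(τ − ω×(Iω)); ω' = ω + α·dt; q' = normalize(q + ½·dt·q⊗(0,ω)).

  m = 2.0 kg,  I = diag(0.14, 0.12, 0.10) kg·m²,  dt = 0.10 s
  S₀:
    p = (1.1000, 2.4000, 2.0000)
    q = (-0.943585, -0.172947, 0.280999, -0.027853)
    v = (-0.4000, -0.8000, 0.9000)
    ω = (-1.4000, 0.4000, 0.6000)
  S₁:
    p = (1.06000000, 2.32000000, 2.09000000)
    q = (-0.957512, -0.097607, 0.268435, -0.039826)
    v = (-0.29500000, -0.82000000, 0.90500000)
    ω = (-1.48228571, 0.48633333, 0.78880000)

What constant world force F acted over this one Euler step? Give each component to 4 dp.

Δv = v₁−v₀ = (0.10500000, -0.02000000, 0.00500000)
F = m·Δv/dt = (2.1000, -0.4000, 0.1000)

F = (2.1000, -0.4000, 0.1000)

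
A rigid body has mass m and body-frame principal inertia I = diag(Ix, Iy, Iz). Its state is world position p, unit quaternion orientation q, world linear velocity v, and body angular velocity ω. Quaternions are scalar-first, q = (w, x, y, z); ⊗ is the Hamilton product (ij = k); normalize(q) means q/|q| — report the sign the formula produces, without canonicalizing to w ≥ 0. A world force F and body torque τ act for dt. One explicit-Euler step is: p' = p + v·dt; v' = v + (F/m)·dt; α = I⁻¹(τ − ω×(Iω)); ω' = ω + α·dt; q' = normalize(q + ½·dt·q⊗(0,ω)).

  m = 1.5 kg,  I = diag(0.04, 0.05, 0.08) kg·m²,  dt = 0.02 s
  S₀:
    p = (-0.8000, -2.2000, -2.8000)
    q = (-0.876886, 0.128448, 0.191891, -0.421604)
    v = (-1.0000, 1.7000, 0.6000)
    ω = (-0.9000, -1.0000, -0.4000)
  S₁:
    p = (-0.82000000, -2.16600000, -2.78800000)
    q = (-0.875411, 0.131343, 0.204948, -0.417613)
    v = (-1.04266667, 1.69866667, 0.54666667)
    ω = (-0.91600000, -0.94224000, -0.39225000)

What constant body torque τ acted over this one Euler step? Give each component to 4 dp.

rate change Δω = (-0.01600000, 0.05776000, 0.00775000)
ω₀×(Iω₀) = (0.0120, -0.0144, 0.0090)
I·α + gyro = (-0.0200, 0.1300, 0.0400)

τ = (-0.0200, 0.1300, 0.0400)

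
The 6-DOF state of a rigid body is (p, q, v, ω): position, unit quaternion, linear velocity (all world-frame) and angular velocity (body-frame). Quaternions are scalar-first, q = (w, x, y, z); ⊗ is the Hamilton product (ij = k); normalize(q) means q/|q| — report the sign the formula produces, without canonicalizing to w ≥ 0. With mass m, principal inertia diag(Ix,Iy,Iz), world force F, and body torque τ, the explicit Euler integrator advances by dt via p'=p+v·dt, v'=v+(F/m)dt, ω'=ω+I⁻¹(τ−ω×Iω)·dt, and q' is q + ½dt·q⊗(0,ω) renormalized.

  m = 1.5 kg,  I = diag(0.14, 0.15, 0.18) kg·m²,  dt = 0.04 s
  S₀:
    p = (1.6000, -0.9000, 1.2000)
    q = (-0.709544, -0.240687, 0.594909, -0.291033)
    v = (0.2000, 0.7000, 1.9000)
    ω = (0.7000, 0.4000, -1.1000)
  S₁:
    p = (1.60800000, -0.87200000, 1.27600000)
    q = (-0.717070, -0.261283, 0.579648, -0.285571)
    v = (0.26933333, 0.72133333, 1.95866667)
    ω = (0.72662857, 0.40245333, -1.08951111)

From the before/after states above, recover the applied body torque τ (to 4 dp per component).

τ = (0.0800, 0.0400, 0.0500)

ω₁ − ω₀ = (0.02662857, 0.00245333, 0.01048889)
ω₀×(Iω₀) = (-0.0132, 0.0308, 0.0028)
applied torque τ = (0.0800, 0.0400, 0.0500)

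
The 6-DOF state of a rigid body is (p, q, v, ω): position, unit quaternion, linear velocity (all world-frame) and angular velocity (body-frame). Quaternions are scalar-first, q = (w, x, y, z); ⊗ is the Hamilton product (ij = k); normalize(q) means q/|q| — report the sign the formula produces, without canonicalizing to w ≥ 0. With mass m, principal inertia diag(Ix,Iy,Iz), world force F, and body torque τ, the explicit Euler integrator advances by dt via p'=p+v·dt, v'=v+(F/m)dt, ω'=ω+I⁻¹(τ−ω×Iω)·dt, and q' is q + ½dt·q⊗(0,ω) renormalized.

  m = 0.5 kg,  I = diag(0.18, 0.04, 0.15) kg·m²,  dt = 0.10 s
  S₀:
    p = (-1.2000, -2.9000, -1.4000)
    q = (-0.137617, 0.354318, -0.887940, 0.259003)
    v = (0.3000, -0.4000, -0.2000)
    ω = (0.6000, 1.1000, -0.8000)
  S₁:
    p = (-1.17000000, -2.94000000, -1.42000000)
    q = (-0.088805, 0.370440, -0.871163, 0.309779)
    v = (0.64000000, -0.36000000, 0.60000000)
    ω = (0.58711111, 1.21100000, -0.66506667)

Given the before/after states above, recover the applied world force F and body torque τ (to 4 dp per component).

v₁ − v₀ = (0.34000000, 0.04000000, 0.80000000)
m·(v₁−v₀)/dt = (1.7000, 0.2000, 4.0000)
Δω = ω₁−ω₀ = (-0.01288889, 0.11100000, 0.13493333)
ω₀×(Iω₀) = (-0.0968, -0.0144, -0.0924)
I·α + gyro = (-0.1200, 0.0300, 0.1100)

F = (1.7000, 0.2000, 4.0000)
τ = (-0.1200, 0.0300, 0.1100)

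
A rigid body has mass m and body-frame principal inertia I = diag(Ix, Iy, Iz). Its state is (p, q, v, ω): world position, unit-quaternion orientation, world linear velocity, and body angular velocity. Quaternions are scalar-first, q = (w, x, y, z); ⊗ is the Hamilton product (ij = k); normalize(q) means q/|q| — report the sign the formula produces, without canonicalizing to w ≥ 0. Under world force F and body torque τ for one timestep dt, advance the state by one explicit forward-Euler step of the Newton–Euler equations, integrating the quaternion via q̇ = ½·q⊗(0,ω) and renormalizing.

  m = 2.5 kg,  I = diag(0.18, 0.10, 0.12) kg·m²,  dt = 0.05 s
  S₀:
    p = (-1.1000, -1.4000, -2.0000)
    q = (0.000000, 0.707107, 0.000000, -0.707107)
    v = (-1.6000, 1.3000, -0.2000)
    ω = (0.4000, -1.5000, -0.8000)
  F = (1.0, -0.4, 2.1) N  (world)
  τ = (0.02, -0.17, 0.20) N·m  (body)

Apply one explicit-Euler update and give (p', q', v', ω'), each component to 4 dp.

precession coupling ω×(Iω) = (0.0240, -0.0192, 0.0480)
angular accel α = (-0.0222, -1.5080, 1.2667)
ω' = ω + α·dt = (0.3989, -1.5754, -0.7367)
2q̇ = q⊗(0,ω) = (-0.8485284, -1.0606605, 0.2828428, -1.0606605)
q' = normalize(q + ½dt·q⊗(0,ω)) = (-0.0212, 0.6799, 0.0071, -0.7329)
p' = p + v·dt = (-1.1800, -1.3350, -2.0100)
v + (F/m)dt = (-1.5800, 1.2920, -0.1580)

p' = (-1.1800, -1.3350, -2.0100)
q' = (-0.0212, 0.6799, 0.0071, -0.7329)
v' = (-1.5800, 1.2920, -0.1580)
ω' = (0.3989, -1.5754, -0.7367)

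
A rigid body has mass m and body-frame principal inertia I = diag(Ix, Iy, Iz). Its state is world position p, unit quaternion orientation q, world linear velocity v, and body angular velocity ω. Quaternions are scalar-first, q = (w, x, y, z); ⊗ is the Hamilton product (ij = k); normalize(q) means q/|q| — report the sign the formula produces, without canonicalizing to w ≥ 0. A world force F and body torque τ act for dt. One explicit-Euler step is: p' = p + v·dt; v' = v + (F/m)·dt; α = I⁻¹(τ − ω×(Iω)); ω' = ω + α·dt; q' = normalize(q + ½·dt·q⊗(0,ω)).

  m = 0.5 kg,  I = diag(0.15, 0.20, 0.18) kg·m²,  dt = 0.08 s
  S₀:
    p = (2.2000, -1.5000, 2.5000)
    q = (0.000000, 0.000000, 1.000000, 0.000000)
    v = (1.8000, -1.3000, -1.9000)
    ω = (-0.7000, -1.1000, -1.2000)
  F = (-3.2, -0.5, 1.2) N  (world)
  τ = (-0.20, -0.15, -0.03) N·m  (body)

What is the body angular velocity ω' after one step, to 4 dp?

precession coupling ω×(Iω) = (-0.0264, -0.0252, 0.0385)
α = I⁻¹(τ − ω×Iω) = (-1.1573, -0.6240, -0.3806)
ω + α·dt = (-0.7926, -1.1499, -1.2304)

ω' = (-0.7926, -1.1499, -1.2304)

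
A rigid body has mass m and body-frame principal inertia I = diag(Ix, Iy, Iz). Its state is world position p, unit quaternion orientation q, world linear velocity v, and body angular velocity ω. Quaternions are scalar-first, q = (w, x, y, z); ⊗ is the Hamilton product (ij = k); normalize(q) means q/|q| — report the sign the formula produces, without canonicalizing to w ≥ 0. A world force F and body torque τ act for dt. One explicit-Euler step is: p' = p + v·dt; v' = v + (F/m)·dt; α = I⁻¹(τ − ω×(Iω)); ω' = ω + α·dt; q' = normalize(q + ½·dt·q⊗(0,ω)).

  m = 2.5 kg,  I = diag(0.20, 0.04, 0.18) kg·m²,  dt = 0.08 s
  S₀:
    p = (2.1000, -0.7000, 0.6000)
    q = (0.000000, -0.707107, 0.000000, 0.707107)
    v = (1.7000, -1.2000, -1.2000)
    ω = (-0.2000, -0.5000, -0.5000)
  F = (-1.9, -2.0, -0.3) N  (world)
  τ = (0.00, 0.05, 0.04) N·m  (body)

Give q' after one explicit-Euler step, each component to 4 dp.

q⊗(0,ω) = (0.2121321, 0.3535535, -0.4949749, 0.3535535)
q' = normalize(q + ½dt·q⊗(0,ω)) = (0.0085, -0.6927, -0.0198, 0.7209)

q' = (0.0085, -0.6927, -0.0198, 0.7209)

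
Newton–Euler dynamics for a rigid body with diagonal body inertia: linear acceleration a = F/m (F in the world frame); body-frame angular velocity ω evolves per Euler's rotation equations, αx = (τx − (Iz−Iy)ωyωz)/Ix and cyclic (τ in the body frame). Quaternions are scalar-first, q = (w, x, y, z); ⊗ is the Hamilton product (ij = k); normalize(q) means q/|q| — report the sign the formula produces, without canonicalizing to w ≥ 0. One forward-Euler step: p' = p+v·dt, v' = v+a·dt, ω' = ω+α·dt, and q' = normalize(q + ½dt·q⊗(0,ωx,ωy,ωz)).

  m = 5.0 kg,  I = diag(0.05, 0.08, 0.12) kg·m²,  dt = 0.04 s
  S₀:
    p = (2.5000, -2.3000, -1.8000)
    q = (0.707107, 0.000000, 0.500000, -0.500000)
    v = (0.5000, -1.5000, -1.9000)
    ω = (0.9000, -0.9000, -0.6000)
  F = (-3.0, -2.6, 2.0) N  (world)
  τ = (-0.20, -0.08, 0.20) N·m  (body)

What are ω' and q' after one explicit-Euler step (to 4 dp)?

ω' = (0.7227, -0.9589, -0.5252)
q' = (0.7098, -0.0023, 0.4781, -0.5173)

angular accel α = (-4.4320, -1.4725, 1.8692)
new body rate ω' = (0.7227, -0.9589, -0.5252)
Hamilton product q⊗(0,ω) = (0.1500000, -0.1136037, -1.0863963, -0.8742642)
q + ½dt·q⊗(0,ω), renormalized = (0.7098, -0.0023, 0.4781, -0.5173)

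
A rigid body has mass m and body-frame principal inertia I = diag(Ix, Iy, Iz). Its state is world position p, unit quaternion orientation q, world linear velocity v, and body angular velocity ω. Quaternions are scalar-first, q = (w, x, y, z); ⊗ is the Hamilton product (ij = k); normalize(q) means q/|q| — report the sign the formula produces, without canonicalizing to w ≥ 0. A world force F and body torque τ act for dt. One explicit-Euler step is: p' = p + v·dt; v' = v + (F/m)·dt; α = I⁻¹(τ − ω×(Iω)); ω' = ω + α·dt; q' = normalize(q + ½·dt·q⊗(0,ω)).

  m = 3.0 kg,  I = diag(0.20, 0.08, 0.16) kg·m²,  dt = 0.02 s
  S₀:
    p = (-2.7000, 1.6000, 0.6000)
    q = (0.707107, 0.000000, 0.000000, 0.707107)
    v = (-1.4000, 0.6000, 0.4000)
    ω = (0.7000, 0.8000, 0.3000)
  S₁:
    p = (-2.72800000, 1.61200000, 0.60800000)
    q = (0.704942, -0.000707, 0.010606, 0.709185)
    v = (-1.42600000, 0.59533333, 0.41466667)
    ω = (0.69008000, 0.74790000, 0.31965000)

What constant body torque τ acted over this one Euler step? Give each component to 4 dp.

rate change Δω = (-0.00992000, -0.05210000, 0.01965000)
I·α + gyro = (-0.0800, -0.2000, 0.0900)

τ = (-0.0800, -0.2000, 0.0900)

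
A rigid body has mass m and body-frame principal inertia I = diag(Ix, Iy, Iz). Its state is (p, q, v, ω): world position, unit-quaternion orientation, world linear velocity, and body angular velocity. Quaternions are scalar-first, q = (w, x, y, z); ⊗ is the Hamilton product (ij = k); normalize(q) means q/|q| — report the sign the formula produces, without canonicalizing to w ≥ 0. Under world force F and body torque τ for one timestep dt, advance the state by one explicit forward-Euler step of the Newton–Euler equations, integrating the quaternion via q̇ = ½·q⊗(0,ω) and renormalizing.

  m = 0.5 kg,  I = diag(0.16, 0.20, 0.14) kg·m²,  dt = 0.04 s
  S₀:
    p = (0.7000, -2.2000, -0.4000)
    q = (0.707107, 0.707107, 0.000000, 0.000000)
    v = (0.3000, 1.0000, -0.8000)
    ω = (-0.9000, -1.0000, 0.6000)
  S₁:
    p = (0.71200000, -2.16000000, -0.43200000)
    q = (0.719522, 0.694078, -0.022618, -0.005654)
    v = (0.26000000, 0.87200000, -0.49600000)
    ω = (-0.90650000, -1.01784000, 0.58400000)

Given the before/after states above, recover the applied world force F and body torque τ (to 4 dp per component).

F = (-0.5000, -1.6000, 3.8000)
τ = (0.0100, -0.1000, -0.0200)

ω₁ − ω₀ = (-0.00650000, -0.01784000, -0.01600000)
precession coupling = (0.0360, -0.0108, 0.0360)
applied torque τ = (0.0100, -0.1000, -0.0200)
Δv = v₁−v₀ = (-0.04000000, -0.12800000, 0.30400000)
applied force F = (-0.5000, -1.6000, 3.8000)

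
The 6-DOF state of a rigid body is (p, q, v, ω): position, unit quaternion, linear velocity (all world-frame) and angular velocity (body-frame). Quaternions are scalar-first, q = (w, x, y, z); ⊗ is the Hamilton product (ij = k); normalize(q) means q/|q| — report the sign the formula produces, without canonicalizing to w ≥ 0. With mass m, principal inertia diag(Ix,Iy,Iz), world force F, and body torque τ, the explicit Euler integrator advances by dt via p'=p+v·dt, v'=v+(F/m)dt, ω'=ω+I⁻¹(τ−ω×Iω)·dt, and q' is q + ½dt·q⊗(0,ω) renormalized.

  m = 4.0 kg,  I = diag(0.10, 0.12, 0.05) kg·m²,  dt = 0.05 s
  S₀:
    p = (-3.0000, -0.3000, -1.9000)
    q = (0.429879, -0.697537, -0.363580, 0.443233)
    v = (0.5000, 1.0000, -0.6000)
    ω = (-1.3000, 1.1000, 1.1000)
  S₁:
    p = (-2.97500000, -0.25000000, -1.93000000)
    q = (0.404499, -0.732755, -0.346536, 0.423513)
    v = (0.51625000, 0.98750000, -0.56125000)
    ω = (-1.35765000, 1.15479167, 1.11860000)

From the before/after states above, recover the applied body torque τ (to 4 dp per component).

τ = (-0.2000, 0.0600, -0.0100)

ω₁ − ω₀ = (-0.05765000, 0.05479167, 0.01860000)
ω₀×(Iω₀) = (-0.0847, -0.0715, -0.0286)
τ = I·(Δω/dt) + ω₀×(Iω₀) = (-0.2000, 0.0600, -0.0100)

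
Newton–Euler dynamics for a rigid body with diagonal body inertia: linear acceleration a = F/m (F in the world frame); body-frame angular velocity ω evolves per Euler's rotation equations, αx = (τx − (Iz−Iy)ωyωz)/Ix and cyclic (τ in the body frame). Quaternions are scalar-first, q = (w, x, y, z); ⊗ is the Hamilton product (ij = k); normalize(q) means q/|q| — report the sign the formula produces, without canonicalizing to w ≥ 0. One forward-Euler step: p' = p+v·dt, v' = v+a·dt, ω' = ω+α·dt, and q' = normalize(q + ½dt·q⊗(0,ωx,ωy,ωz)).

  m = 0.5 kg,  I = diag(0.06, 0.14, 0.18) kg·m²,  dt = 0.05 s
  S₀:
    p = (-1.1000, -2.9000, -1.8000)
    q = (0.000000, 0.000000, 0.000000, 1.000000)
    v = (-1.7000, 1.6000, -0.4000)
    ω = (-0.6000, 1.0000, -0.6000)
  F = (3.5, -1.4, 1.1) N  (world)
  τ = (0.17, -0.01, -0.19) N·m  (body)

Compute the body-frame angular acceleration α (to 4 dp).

α = (3.2333, 0.2371, -0.7889)

ω×(Iω) gyroscopic = (-0.0240, -0.0432, -0.0480)
angular accel α = (3.2333, 0.2371, -0.7889)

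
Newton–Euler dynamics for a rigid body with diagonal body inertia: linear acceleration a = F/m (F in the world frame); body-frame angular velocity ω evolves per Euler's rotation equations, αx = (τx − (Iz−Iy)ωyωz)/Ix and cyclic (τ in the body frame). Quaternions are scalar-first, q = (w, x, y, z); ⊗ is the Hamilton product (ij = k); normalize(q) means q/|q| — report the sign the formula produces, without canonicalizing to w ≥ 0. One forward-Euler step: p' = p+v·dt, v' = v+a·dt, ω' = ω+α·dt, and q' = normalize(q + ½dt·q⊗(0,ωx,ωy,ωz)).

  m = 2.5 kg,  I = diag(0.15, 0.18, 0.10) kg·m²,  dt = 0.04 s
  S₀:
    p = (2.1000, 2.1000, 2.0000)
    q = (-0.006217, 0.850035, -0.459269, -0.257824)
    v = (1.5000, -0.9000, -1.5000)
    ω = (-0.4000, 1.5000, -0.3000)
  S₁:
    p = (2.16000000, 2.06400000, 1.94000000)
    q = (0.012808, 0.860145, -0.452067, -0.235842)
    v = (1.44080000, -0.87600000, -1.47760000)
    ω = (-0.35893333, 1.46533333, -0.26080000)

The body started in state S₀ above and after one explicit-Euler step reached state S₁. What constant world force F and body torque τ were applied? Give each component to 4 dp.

F = (-3.7000, 1.5000, 1.4000)
τ = (0.1900, -0.1500, 0.0800)

rate change Δω = (0.04106667, -0.03466667, 0.03920000)
ω₀×(Iω₀) = (0.0360, 0.0060, -0.0180)
applied torque τ = (0.1900, -0.1500, 0.0800)
v₁ − v₀ = (-0.05920000, 0.02400000, 0.02240000)
F = m·Δv/dt = (-3.7000, 1.5000, 1.4000)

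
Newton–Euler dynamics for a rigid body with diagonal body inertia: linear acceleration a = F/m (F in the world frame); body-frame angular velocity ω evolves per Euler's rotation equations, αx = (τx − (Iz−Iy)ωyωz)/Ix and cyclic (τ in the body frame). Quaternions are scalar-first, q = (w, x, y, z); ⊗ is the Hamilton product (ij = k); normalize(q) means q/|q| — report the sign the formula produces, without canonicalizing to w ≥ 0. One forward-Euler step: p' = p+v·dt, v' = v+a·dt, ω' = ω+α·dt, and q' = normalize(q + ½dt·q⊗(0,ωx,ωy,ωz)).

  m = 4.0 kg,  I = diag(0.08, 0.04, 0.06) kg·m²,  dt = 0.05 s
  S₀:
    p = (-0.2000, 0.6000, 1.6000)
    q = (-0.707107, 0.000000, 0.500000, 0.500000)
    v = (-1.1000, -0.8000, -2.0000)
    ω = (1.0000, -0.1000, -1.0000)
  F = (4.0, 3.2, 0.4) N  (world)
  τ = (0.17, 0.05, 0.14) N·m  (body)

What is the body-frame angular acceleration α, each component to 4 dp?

gyro term ω×Iω = (0.0020, -0.0200, 0.0040)
angular accel α = (2.1000, 1.7500, 2.2667)

α = (2.1000, 1.7500, 2.2667)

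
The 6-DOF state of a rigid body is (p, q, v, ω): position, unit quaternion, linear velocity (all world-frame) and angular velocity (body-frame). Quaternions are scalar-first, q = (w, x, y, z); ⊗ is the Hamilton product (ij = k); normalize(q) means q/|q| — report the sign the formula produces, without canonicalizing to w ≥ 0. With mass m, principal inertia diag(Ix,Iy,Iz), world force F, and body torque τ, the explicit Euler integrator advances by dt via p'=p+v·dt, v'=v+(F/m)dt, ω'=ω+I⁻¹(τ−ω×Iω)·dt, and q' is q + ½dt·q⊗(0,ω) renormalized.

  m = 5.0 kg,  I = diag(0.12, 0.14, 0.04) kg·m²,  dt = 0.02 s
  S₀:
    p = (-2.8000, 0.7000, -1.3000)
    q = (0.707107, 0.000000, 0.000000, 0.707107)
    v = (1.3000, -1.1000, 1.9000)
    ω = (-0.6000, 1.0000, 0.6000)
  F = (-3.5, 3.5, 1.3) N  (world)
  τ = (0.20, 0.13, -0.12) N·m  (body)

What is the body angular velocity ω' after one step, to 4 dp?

ω×(Iω) gyroscopic = (-0.0600, -0.0288, -0.0120)
α = I⁻¹(τ − ω×Iω) = (2.1667, 1.1343, -2.7000)
new body rate ω' = (-0.5567, 1.0227, 0.5460)

ω' = (-0.5567, 1.0227, 0.5460)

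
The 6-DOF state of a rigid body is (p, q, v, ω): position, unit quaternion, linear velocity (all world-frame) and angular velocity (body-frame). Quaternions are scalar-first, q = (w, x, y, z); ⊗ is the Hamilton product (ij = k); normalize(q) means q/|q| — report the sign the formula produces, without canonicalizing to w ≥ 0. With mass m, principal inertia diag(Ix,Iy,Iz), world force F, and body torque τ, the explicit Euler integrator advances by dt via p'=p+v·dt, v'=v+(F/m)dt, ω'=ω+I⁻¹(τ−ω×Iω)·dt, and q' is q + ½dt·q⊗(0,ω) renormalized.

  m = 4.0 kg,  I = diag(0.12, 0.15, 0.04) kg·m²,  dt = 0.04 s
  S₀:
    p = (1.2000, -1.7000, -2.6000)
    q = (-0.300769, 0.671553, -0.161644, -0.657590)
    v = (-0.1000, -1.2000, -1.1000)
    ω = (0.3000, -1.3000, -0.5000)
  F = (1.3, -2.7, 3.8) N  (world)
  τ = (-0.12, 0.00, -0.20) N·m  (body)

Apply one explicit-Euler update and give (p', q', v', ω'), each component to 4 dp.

p' = (1.1960, -1.7480, -2.6440)
q' = (-0.3154, 0.6540, -0.1510, -0.6708)
v' = (-0.0870, -1.2270, -1.0620)
ω' = (0.2838, -1.2968, -0.6883)

p + v·dt = (1.1960, -1.7480, -2.6440)
v + (F/m)dt = (-0.0870, -1.2270, -1.0620)
gyro term ω×Iω = (-0.0715, -0.0120, -0.0117)
(τ − ω×Iω)/I = (-0.4042, 0.0800, -4.7075)
ω' = ω + α·dt = (0.2838, -1.2968, -0.6883)
q⊗(0,ω) = (-0.7403981, -0.8642757, 0.5294992, -0.6741412)
q' = normalize(q + ½dt·q⊗(0,ω)) = (-0.3154, 0.6540, -0.1510, -0.6708)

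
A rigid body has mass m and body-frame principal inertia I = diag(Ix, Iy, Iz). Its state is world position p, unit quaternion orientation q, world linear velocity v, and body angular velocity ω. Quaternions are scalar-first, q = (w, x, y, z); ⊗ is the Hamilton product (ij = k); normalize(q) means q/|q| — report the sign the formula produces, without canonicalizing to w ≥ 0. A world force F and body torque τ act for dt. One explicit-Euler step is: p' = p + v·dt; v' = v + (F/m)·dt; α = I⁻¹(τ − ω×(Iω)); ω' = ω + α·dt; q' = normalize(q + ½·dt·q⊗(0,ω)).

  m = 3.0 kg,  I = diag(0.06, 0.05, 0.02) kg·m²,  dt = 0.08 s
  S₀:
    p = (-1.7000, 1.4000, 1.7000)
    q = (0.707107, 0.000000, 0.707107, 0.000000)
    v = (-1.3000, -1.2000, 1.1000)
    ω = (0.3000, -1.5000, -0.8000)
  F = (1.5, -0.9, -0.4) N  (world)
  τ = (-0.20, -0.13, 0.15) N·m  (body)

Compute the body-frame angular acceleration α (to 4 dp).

gyro term ω×Iω = (-0.0360, -0.0096, 0.0045)
angular accel α = (-2.7333, -2.4080, 7.2750)

α = (-2.7333, -2.4080, 7.2750)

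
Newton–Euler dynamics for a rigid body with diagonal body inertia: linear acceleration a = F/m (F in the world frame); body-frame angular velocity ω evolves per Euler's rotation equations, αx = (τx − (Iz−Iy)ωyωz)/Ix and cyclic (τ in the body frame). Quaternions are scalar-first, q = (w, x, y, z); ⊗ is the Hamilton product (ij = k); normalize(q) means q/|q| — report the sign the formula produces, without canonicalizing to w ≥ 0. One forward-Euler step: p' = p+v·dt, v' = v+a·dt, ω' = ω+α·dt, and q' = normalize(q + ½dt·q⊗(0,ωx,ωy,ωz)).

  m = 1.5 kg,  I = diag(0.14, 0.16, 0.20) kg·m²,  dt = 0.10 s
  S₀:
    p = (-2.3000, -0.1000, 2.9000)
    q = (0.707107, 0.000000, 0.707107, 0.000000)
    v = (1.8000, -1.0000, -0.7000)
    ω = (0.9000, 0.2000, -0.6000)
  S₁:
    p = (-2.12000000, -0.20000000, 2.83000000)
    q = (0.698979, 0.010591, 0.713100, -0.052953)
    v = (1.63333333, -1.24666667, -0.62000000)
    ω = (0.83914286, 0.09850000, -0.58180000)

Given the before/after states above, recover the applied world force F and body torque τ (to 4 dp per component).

F = (-2.5000, -3.7000, 1.2000)
τ = (-0.0900, -0.1300, 0.0400)

Δω = ω₁−ω₀ = (-0.06085714, -0.10150000, 0.01820000)
applied torque τ = (-0.0900, -0.1300, 0.0400)
velocity change Δv = (-0.16666667, -0.24666667, 0.08000000)
m·(v₁−v₀)/dt = (-2.5000, -3.7000, 1.2000)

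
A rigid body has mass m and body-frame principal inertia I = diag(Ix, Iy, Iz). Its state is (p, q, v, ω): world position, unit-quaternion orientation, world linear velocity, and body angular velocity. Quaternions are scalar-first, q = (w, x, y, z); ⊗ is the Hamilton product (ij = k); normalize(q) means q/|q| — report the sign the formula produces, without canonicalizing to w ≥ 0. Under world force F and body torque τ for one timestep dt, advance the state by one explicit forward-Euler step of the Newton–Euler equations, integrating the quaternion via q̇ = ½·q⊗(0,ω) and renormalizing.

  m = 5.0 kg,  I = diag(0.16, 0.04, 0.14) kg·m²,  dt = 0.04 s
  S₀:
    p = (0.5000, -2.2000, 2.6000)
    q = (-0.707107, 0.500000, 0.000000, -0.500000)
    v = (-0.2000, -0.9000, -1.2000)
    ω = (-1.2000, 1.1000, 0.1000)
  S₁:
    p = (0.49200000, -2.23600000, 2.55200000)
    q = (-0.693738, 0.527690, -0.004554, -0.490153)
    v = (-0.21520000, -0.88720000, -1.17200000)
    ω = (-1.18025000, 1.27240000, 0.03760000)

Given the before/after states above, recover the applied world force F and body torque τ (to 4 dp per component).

v₁ − v₀ = (-0.01520000, 0.01280000, 0.02800000)
m·(v₁−v₀)/dt = (-1.9000, 1.6000, 3.5000)
ω₁ − ω₀ = (0.01975000, 0.17240000, -0.06240000)
ω₀×(Iω₀) = (0.0110, -0.0024, 0.1584)
I·α + gyro = (0.0900, 0.1700, -0.0600)

F = (-1.9000, 1.6000, 3.5000)
τ = (0.0900, 0.1700, -0.0600)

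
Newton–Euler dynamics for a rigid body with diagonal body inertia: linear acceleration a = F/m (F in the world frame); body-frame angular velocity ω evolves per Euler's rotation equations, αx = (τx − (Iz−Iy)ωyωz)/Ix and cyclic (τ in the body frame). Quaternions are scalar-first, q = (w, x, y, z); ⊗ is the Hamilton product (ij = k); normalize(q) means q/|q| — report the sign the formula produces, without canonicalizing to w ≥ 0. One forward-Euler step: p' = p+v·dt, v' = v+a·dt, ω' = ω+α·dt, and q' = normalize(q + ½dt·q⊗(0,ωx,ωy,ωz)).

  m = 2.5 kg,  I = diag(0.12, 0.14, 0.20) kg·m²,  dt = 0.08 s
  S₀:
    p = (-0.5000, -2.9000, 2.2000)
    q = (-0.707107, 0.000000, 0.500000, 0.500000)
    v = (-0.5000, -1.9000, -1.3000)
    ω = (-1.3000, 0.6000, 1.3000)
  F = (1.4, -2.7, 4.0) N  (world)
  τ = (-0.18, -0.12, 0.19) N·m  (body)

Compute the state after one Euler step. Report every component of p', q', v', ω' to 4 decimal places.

p' = (-0.5400, -3.0520, 2.0960)
q' = (-0.7429, 0.0506, 0.4557, 0.4878)
v' = (-0.4552, -1.9864, -1.1720)
ω' = (-1.4512, 0.4542, 1.3822)

p + v·dt = (-0.5400, -3.0520, 2.0960)
v' = v + a·dt = (-0.4552, -1.9864, -1.1720)
precession coupling ω×(Iω) = (0.0468, 0.1352, -0.0156)
(τ − ω×Iω)/I = (-1.8900, -1.8229, 1.0280)
ω + α·dt = (-1.4512, 0.4542, 1.3822)
q⊗(0,ω) = (-0.9500000, 1.2692391, -1.0742642, -0.2692391)
q + ½dt·q⊗(0,ω), renormalized = (-0.7429, 0.0506, 0.4557, 0.4878)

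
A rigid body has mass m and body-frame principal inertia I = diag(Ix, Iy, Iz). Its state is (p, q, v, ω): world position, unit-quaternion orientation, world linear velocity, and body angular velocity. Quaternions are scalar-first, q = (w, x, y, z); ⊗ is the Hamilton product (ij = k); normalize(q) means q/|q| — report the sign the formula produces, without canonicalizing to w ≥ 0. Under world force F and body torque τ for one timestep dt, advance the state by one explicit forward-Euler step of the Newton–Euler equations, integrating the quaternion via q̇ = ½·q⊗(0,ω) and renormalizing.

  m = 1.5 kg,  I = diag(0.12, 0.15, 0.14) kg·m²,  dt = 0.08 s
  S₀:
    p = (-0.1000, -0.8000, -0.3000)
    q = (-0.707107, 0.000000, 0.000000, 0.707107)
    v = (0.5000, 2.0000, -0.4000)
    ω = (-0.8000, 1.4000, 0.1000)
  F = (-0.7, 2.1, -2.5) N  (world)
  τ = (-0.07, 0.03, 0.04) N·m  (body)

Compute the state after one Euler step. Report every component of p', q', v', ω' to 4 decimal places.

p' = (-0.0600, -0.6400, -0.3320)
q' = (-0.7085, -0.0169, -0.0621, 0.7028)
v' = (0.4627, 2.1120, -0.5333)
ω' = (-0.8457, 1.4151, 0.1421)

linear accel F/m = (-0.4667, 1.4000, -1.6667)
p + v·dt = (-0.0600, -0.6400, -0.3320)
new velocity v' = (0.4627, 2.1120, -0.5333)
angular accel α = (-0.5717, 0.1893, 0.5257)
ω + α·dt = (-0.8457, 1.4151, 0.1421)
q⊗(0,ω) = (-0.0707107, -0.4242642, -1.5556354, -0.0707107)
updated quaternion q' = (-0.7085, -0.0169, -0.0621, 0.7028)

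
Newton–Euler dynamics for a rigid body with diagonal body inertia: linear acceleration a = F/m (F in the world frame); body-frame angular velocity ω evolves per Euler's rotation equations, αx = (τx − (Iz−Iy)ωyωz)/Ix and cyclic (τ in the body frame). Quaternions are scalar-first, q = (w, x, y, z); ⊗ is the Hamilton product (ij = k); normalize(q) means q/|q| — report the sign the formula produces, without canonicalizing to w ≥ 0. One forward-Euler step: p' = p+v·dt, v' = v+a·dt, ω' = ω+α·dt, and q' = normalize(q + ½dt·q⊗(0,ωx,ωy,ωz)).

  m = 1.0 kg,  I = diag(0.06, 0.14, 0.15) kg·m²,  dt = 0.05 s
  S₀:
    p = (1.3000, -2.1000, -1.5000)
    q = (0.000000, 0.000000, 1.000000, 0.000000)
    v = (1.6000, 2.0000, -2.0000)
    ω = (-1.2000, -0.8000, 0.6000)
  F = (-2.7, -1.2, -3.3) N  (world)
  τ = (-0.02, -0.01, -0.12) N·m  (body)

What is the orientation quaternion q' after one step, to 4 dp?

2q̇ = q⊗(0,ω) = (0.8000000, 0.6000000, 0.0000000, 1.2000000)
updated quaternion q' = (0.0200, 0.0150, 0.9992, 0.0300)

q' = (0.0200, 0.0150, 0.9992, 0.0300)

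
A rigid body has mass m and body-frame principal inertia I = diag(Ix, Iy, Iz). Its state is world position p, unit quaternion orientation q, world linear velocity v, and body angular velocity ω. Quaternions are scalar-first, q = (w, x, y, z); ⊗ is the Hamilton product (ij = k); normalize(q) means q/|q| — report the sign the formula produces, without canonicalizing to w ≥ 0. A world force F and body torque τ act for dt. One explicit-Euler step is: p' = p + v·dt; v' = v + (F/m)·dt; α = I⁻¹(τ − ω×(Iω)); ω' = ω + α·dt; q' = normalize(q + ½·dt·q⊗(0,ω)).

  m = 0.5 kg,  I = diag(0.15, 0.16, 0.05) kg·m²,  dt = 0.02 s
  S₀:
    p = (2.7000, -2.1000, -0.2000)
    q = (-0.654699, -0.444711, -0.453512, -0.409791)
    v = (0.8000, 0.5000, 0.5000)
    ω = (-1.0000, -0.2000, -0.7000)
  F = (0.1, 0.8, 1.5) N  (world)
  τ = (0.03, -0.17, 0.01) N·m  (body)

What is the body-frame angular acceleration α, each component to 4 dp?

α = (0.3027, -1.5000, 0.1600)

gyro term ω×Iω = (-0.0154, 0.0700, 0.0020)
α = I⁻¹(τ − ω×Iω) = (0.3027, -1.5000, 0.1600)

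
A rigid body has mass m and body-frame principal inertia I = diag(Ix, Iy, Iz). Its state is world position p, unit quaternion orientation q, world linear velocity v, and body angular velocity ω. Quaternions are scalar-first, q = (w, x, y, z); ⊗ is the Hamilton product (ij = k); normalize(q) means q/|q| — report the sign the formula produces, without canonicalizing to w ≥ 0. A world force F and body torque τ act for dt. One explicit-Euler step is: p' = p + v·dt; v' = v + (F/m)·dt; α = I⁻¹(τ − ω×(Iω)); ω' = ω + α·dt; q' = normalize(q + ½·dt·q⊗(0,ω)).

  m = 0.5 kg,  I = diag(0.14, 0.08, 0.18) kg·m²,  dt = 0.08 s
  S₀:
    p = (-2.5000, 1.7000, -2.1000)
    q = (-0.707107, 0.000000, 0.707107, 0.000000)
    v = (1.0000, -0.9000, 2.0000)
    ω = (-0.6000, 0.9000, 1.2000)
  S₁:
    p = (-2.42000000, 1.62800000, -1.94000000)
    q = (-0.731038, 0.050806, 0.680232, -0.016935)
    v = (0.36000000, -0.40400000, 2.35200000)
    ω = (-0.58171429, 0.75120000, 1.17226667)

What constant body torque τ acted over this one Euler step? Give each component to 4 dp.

τ = (0.1400, -0.1200, -0.0300)

ω₁ − ω₀ = (0.01828571, -0.14880000, -0.02773333)
τ = I·(Δω/dt) + ω₀×(Iω₀) = (0.1400, -0.1200, -0.0300)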